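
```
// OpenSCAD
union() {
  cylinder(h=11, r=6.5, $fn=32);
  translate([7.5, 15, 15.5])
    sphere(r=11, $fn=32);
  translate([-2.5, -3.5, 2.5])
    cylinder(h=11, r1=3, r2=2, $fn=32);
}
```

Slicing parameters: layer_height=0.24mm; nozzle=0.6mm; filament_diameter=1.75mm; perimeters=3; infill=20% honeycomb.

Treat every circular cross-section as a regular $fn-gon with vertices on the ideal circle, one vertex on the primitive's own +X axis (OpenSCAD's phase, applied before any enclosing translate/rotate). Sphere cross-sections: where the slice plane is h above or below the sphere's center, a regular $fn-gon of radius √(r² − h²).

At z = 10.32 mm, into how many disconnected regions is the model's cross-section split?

At z = 10.32 mm: the cylinder: section is a regular 32-gon, circumradius r=6.5; the sphere at (7.5, 15): section is a regular 32-gon, circumradius = √(r²−h²) = √(11²−5.18²) = 9.704; the cone at (-2.5, -3.5): at t=0.711 of its height the radius interpolates to r₁+(r₂−r₁)t = 2.289, giving a regular 32-gon of that circumradius; Merging all regions: the regions partially overlap (shared area 16.24 mm²), so overlapping operands fuse into one piece — 2 connected regions. The result has 2 disconnected regions.

2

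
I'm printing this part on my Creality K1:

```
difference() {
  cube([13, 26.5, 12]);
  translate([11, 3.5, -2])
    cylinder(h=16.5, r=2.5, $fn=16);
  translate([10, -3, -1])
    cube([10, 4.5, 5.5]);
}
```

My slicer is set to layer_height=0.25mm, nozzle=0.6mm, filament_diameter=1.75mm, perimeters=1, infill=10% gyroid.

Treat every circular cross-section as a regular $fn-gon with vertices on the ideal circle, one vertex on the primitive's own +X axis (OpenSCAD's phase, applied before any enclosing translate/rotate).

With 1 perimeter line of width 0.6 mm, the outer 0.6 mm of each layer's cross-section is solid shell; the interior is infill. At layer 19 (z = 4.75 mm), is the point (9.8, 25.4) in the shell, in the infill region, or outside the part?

infill

At z = 4.75 mm: the 13×26.5 cube contributes its full rectangle; the r=2.5 cylinder at (11, 3.5) contributes a regular 16-gon of circumradius 2.5; the cube at (10, -3) is not intersected at this z (z outside [-1, 4.5]); After the difference (first − rest): starting from the 13×26.5 cube, the r=2.5 cylinder at (11, 3.5) partially overlaps it — only the 18.22 mm² overlap (of its 19.13 mm²) is removed, clipping the outline — 1 connected region. Overall, the cross-section is a single solid region. The nearest boundary edge runs (0.00, 26.50)→(13.00, 26.50); distance from the point to it = 1.10 mm. The point is inside the cross-section and 1.10 mm from the nearest boundary — more than the 0.6 mm shell width (1 × 0.6), so it's in the infill interior.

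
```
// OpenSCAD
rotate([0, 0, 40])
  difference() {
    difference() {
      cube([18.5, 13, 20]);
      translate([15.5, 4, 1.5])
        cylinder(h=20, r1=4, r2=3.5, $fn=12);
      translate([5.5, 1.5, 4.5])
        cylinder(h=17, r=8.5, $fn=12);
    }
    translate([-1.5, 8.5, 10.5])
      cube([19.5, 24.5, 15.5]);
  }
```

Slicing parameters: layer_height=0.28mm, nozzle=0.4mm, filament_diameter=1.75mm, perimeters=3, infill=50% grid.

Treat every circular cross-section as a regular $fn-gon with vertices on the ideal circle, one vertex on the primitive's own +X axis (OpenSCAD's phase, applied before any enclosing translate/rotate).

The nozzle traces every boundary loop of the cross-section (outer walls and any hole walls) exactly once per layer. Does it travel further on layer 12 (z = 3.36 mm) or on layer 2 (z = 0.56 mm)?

layer 12 (z = 3.36 mm)

Layer 12 (z = 3.36): the 18.5×13 cube contributes its full rectangle (perimeter 63.00 mm); the cone at (15.5, 4) contributes a regular 12-gon of circumradius 3.954 (interpolated between r1=4 and r2=3.5 at t=0.093) (perimeter = 2·12·3.954·sin(180°/12) = 24.56 mm); the cylinder at (5.5, 1.5) is absent (z outside [4.5, 21.5]); Taking the first minus the rest: starting from the 18.5×13 cube, the cone at (15.5, 4) partially overlaps it — only the 43.99 mm² overlap (of its 46.89 mm²) is removed, clipping the outline — boundary = 77.46 mm; the cube at (-1.5, 8.5) is absent (z outside [10.5, 26]); Subtracting the remaining from the first: none of the subtracted shapes is present at this height, so the result so far is unchanged — boundary = 77.46 mm; (rotated 40° about Z; rotation is an isometry so areas/perimeters/island counts are preserved). So its perimeter = 77.46 mm. Layer 2 (z = 0.56): the 18.5×13 cube contributes its full rectangle (perimeter 63.00 mm); the cone at (15.5, 4) is absent (z outside [1.5, 21.5]); the cylinder at (5.5, 1.5) is absent (z outside [4.5, 21.5]); After the difference (first − rest): none of the subtracted shapes is present at this height, so the 18.5×13 cube is unchanged — boundary = 63.00 mm; the cube at (-1.5, 8.5) is absent (z outside [10.5, 26]); Subtracting the remaining from the first: none of the subtracted shapes is present at this height, so that combined region is unchanged — boundary = 63.00 mm; (whole slice rotated 40° about Z — lengths, areas and connectivity unchanged). So its perimeter = 63.00 mm. Layer 12 is larger (77.46 vs 63.00 mm).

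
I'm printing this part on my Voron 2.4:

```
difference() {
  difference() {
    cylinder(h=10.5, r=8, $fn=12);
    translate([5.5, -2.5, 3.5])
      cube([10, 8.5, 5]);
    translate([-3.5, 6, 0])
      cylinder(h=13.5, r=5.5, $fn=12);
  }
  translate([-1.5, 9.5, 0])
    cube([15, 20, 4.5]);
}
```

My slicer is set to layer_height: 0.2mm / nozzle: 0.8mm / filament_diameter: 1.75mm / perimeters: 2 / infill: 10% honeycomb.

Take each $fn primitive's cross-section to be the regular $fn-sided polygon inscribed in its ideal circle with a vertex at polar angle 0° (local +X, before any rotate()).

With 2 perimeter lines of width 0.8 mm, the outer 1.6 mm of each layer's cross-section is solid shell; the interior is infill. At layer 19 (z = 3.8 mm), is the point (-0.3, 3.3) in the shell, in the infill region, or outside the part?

outside

At z = 3.8 mm: the r=8 cylinder gives a regular 12-gon of circumradius 8 (constant along its height); the cube at (5.5, -2.5) (footprint 10×8.5) is included at this height; the r=5.5 cylinder at (-3.5, 6) contributes a regular 12-gon of circumradius 5.5; Taking the first minus the rest: starting from the r=8 cylinder, the 10×8.5 cube at (5.5, -2.5) partially overlaps it — only the 14.29 mm² overlap (of its 85.00 mm²) is removed, clipping the outline; the r=5.5 cylinder at (-3.5, 6) partially overlaps it — only the 47.70 mm² overlap (of its 90.75 mm²) is removed, clipping the outline — 1 connected region; the cube at (-1.5, 9.5) is present — its section is the full 15×20 rectangle; Taking the first minus the rest: starting from the result so far, the 15×20 cube at (-1.5, 9.5) misses the remaining region (no effect) — 1 connected region. Overall, the cross-section is a single solid region. The nearest boundary edge runs (-0.75, 1.24)→(1.26, 3.25); distance from the point to it = 1.14 mm. The point is not inside any of the regions above, so it lies outside the cross-section (1.14 mm from the nearest boundary).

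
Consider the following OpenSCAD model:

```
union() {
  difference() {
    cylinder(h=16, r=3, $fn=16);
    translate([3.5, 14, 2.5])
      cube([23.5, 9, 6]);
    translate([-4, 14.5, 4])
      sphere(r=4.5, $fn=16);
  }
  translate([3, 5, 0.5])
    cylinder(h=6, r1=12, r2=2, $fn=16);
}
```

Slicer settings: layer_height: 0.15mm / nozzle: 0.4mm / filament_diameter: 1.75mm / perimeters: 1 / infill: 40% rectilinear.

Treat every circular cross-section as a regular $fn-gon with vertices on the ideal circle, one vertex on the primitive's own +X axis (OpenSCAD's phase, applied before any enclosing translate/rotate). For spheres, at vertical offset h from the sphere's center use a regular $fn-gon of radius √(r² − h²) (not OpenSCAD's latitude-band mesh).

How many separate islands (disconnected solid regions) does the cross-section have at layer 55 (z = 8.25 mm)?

At z = 8.25 mm: the cylinder: section is a regular 16-gon, circumradius r=3; the cube at (3.5, 14) (footprint 23.5×9) is included at this height; the sphere at (-4, 14.5): section is a regular 16-gon, circumradius = √(r²−h²) = √(4.5²−4.25²) = 1.479; Subtracting the remaining from the first: starting from the r=3 cylinder, the 23.5×9 cube at (3.5, 14) misses the remaining region (no effect); the r=4.5 sphere at (-4, 14.5) misses the remaining region (no effect) — 1 connected region; the cone at (3, 5) is absent (z outside [0.5, 6.5]); Taking the union: only that combined region is present, so the union is just that shape — 1 connected region. Overall, the cross-section is a single solid region. Island count = 1.

1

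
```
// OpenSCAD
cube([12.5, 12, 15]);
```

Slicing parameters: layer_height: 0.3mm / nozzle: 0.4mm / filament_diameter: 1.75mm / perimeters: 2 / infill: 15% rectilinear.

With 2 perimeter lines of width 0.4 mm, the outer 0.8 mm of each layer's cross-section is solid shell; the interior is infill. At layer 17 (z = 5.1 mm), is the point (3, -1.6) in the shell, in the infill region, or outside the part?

outside

At z = 5.1 mm: the cube (footprint 12.5×12) is included at this height. Overall, the cross-section is a single solid region. The nearest boundary edge runs (0.00, 0.00)→(12.50, 0.00); distance from the point to it = 1.60 mm. The point is not inside any of the regions above, so it lies outside the cross-section (1.60 mm from the nearest boundary).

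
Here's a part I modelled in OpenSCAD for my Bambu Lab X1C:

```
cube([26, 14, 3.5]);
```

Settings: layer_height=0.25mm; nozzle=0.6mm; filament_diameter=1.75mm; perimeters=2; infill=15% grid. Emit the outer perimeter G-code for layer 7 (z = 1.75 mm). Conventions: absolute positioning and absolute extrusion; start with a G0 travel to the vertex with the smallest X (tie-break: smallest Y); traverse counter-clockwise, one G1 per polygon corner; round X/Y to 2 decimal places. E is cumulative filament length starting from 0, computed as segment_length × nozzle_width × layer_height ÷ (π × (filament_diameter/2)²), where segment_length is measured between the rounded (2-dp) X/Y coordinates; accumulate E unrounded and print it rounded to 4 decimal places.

At z = 1.75 mm: the 26×14 cube contributes its full rectangle. The outline is a single polygon with 4 vertices. Extrusion per mm of travel: 0.6 × 0.25 / (π × 0.875²) = 0.062363. Accumulating E over each segment gives final E = 4.9890.

G0 X0.00 Y0.00 Z1.75
G1 X26.00 Y0.00 E1.6214
G1 X26.00 Y14.00 E2.4945
G1 X0.00 Y14.00 E4.1159
G1 X0.00 Y0.00 E4.9890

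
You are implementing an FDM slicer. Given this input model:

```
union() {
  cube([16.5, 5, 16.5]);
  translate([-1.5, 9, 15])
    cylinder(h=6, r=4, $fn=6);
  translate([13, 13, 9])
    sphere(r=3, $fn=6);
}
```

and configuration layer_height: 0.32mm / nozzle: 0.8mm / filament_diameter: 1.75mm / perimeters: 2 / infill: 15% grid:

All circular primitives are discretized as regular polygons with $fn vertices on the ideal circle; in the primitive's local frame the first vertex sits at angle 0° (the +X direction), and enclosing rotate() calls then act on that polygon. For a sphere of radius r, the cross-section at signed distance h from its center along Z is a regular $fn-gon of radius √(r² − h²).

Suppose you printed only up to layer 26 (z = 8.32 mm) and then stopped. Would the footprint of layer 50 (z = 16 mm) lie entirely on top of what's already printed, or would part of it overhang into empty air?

Compare the two slices. At z = 8.32: the 16.5×5 cube contributes its full rectangle (area 82.50 mm²); the cylinder at (-1.5, 9) is absent (z outside [15, 21]); the r=3 sphere at (13, 13) slices to a regular 6-gon of circumradius 2.922 (√(r²−h²) with h=0.68 from center) (area = (6/2)·2.922²·sin(360°/6) = 22.18 mm²); Taking the union: the 2 present regions are separate (no shared area or edge), so areas and boundary lengths simply add and each stays a separate island — area = 104.68 mm². At z = 16: the cube is present — its section is the full 16.5×5 rectangle (area 82.50 mm²); the r=4 cylinder at (-1.5, 9) contributes a regular 6-gon of circumradius 4 (area = (6/2)·4.000²·sin(360°/6) = 41.57 mm²); the sphere at (13, 13) is not intersected at this z (|z−center|=7.000 > r=3); Taking the union: the 2 present regions are separate (no shared area or edge), so areas and boundary lengths simply add and each stays a separate island — area = 124.07 mm². Checking containment: at z = 16 the cross-section extends beyond the z = 8.32 cross-section by about 41.57 mm².

part overhangs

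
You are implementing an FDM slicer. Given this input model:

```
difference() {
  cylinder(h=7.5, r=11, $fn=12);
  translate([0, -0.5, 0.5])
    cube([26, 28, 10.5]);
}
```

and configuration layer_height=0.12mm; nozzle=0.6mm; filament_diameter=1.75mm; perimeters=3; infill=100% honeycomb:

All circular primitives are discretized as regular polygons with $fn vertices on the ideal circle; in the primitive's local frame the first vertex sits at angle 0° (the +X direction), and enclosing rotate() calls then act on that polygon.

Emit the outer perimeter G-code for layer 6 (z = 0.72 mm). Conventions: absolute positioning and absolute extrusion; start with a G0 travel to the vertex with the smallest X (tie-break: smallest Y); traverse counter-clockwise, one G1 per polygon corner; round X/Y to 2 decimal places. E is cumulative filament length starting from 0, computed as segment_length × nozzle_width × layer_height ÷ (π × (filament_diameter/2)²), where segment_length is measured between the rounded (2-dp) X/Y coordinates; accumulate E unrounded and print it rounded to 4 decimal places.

G0 X-11.00 Y0.00 Z0.72
G1 X-9.53 Y-5.50 E0.1704
G1 X-5.50 Y-9.53 E0.3410
G1 X0.00 Y-11.00 E0.5114
G1 X5.50 Y-9.53 E0.6819
G1 X9.53 Y-5.50 E0.8525
G1 X10.87 Y-0.50 E1.0074
G1 X0.00 Y-0.50 E1.3328
G1 X0.00 Y11.00 E1.6770
G1 X-5.50 Y9.53 E1.8475
G1 X-9.53 Y5.50 E2.0181
G1 X-11.00 Y0.00 E2.1885

At z = 0.72 mm: the cylinder: section is a regular 12-gon, circumradius r=11; the cube at (0, -0.5) is present — its section is the full 26×28 rectangle; After the difference (first − rest): starting from the r=11 cylinder, the 26×28 cube at (0, -0.5) partially overlaps it — only the 96.22 mm² overlap (of its 728.00 mm²) is removed, clipping the outline — 1 connected region. The outline is a single polygon with 11 vertices. Extrusion per mm of travel: 0.6 × 0.12 / (π × 0.875²) = 0.029934. Accumulating E over each segment gives final E = 2.1885.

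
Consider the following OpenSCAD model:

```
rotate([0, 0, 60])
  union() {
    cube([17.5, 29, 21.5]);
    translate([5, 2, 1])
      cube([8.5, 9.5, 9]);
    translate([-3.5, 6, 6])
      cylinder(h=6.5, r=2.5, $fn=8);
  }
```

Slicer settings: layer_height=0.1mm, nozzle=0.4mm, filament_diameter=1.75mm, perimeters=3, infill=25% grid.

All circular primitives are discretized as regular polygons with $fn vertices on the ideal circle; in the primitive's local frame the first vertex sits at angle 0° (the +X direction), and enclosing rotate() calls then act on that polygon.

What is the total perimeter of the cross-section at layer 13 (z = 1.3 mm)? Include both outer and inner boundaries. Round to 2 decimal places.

93.00 mm

At z = 1.3 mm: the cube is present — its section is the full 17.5×29 rectangle (perimeter 93.00 mm); the cube at (5, 2) (footprint 8.5×9.5) is included at this height (perimeter 36.00 mm); the cylinder at (-3.5, 6) is not intersected at this z (z outside [6, 12.5]); Taking the union: the 8.5×9.5 cube at (5, 2) lies entirely inside the 17.5×29 cube, so the union is just the 17.5×29 cube — boundary = 93.00 mm; (rotated 60° about Z; rotation is an isometry so areas/perimeters/island counts are preserved). Overall, the cross-section is a single solid region. Total boundary length (outer) = 93.00 mm.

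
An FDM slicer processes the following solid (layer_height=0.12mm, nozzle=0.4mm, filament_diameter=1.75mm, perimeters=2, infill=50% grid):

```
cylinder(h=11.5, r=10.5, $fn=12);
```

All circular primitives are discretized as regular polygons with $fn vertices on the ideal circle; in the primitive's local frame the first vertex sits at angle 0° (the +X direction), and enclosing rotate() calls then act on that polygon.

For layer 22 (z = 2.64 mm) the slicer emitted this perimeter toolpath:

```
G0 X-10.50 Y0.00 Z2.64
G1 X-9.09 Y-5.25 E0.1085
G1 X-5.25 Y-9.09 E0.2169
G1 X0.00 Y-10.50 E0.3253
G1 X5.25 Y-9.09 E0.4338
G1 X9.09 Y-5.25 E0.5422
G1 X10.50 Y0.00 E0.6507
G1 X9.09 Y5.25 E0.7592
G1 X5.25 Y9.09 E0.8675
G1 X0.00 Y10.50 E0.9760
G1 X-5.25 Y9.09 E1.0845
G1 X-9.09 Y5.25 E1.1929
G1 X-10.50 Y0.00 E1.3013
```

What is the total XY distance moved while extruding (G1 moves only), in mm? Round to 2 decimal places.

Sum the Euclidean lengths of each G1 segment: total = 65.21 mm.

65.21 mm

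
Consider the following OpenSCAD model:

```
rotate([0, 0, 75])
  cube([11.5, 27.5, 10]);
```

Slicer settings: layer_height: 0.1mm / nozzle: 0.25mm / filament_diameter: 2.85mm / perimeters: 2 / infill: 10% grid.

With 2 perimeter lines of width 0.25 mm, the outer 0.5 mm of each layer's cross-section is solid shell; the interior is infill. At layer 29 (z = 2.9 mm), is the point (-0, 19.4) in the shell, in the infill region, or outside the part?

At z = 2.9 mm: the cube is present — its section is the full 11.5×27.5 rectangle; (rotated 75° about Z; rotation is an isometry so areas/perimeters/island counts are preserved). Overall, the cross-section is a single solid region. Undo the 75° rotation: the query point maps to (18.739, 5.021) in the un-rotated model frame. The nearest boundary edge runs (11.50, 0.00)→(11.50, 27.50); distance from the point to it = 7.24 mm. The point is not inside any of the regions above, so it lies outside the cross-section (7.24 mm from the nearest boundary).

outside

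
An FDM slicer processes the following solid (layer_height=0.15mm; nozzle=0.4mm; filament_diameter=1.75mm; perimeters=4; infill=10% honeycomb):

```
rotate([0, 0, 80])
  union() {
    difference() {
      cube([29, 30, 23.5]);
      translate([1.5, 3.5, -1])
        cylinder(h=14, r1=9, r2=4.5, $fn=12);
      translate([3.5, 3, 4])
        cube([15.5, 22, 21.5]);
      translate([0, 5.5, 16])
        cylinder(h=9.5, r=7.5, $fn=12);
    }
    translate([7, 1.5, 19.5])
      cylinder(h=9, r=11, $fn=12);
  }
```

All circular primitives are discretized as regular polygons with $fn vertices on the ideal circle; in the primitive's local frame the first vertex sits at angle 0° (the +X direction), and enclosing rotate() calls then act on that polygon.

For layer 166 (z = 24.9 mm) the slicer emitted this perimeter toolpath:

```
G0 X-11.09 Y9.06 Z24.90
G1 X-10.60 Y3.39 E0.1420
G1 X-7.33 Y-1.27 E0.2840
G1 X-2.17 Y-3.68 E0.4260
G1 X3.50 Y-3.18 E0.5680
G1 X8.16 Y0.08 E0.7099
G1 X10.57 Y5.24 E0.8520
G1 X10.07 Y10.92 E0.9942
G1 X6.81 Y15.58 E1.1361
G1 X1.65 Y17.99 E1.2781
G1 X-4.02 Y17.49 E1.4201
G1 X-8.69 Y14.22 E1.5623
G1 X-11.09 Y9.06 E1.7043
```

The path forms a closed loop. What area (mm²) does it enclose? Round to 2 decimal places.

Apply the shoelace formula to the sequence of (X, Y) vertices; enclosed area = 362.93 mm².

362.93 mm²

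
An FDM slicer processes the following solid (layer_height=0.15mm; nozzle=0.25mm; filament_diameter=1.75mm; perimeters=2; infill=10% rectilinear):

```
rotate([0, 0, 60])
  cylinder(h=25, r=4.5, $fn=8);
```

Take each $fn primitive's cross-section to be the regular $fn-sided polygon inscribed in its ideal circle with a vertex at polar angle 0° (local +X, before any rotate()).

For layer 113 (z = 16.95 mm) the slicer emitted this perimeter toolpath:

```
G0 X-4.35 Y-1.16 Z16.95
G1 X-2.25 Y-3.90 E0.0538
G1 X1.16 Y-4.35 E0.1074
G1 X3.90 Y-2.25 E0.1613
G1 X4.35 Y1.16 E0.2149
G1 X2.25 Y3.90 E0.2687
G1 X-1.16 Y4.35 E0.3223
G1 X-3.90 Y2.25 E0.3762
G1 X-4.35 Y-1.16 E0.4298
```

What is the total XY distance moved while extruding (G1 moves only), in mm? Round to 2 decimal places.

Sum the Euclidean lengths of each G1 segment: total = 27.57 mm.

27.57 mm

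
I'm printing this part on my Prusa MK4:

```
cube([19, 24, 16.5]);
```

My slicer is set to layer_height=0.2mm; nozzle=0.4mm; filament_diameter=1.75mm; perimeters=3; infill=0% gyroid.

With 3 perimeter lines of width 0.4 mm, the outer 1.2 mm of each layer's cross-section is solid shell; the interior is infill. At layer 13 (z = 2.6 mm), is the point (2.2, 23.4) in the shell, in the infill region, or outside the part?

At z = 2.6 mm: the cube (footprint 19×24) is included at this height. Overall, the cross-section is a single solid region. The nearest boundary edge runs (19.00, 24.00)→(0.00, 24.00); distance from the point to it = 0.60 mm. The point is inside the cross-section, 0.60 mm from the nearest boundary — within the 1.2 mm shell band (3 × 0.4).

shell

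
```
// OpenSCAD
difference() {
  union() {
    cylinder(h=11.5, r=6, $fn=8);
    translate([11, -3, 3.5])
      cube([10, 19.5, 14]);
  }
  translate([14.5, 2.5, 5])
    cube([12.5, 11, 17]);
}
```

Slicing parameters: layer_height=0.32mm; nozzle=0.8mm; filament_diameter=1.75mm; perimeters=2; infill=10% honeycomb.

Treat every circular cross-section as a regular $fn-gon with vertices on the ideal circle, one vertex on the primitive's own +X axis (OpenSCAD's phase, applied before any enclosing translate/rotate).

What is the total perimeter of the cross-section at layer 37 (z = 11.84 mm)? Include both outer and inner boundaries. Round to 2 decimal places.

At z = 11.84 mm: the cylinder is not intersected at this z (z outside [0, 11.5]); the 10×19.5 cube at (11, -3) contributes its full rectangle (perimeter 59.00 mm); Taking the union: only the 10×19.5 cube at (11, -3) is present, so the union is just that shape — boundary = 59.00 mm; the cube at (14.5, 2.5) (footprint 12.5×11) is included at this height (perimeter 47.00 mm); Subtracting the remaining from the first: starting from that combined region, the 12.5×11 cube at (14.5, 2.5) partially overlaps it — only the 71.50 mm² overlap (of its 137.50 mm²) is removed, clipping the outline — boundary = 72.00 mm. Overall, the cross-section is a single solid region. Total boundary length (outer) = 72.00 mm.

72.00 mm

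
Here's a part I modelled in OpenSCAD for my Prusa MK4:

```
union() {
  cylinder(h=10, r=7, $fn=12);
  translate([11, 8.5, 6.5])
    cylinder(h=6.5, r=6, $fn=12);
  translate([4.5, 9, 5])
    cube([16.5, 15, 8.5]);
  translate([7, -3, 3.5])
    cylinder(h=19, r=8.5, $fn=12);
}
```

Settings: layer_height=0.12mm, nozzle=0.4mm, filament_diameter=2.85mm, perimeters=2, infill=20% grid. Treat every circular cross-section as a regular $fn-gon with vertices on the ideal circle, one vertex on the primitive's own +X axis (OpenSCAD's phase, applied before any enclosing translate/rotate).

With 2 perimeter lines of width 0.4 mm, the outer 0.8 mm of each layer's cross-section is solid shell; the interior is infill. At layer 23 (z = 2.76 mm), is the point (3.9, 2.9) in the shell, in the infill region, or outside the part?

infill

At z = 2.76 mm: the r=7 cylinder gives a regular 12-gon of circumradius 7 (constant along its height); the cylinder at (11, 8.5) is absent (z outside [6.5, 13]); the cube at (4.5, 9) is not intersected at this z (z outside [5, 13.5]); the cylinder at (7, -3) is not intersected at this z (z outside [3.5, 22.5]); Combining (union): only the r=7 cylinder is present, so the union is just that shape — 1 connected region. Overall, the cross-section is a single solid region. The nearest boundary edge runs (6.06, 3.50)→(3.50, 6.06); distance from the point to it = 1.95 mm. The point is inside the cross-section and 1.95 mm from the nearest boundary — more than the 0.8 mm shell width (2 × 0.4), so it's in the infill interior.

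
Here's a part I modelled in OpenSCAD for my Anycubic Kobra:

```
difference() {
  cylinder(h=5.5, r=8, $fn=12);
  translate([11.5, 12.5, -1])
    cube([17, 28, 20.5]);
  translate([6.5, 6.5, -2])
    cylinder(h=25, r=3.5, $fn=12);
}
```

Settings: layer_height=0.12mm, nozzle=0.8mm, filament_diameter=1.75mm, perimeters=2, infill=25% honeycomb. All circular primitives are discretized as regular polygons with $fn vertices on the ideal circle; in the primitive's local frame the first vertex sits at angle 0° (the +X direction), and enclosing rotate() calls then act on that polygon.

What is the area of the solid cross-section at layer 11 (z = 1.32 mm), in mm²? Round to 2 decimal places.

At z = 1.32 mm: the r=8 cylinder gives a regular 12-gon of circumradius 8 (constant along its height) (area = (12/2)·8.000²·sin(360°/12) = 192.00 mm²); the cube at (11.5, 12.5) is present — its section is the full 17×28 rectangle (area 476.00 mm²); the cylinder at (6.5, 6.5): section is a regular 12-gon, circumradius r=3.5 (area = (12/2)·3.500²·sin(360°/12) = 36.75 mm²); Subtracting the remaining from the first: starting from the r=8 cylinder (192.00 mm²), the 17×28 cube at (11.5, 12.5) misses the remaining region (no effect); the r=3.5 cylinder at (6.5, 6.5) partially overlaps it — only the 8.23 mm² overlap (of its 36.75 mm²) is removed, clipping the outline — area = 183.77 mm². Overall, the cross-section is a single solid region. Net area = 183.77 mm².

183.77 mm²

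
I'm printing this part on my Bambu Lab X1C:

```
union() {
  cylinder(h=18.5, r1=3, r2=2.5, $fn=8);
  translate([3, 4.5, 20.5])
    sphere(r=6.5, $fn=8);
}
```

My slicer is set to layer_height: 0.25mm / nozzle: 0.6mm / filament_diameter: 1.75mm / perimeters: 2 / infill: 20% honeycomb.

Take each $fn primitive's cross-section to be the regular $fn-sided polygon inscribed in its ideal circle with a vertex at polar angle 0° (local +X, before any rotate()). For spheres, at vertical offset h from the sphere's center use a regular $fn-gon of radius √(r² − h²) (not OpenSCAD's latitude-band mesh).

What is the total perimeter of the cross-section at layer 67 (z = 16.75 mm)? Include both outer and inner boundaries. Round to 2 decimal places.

At z = 16.75 mm: the cone (r1=3→r2=2.5) has section circumradius 2.547 here — a regular 8-gon (perimeter = 2·8·2.547·sin(180°/8) = 15.60 mm); the r=6.5 sphere at (3, 4.5) slices to a regular 8-gon of circumradius 5.309 (√(r²−h²) with h=3.75 from center) (perimeter = 2·8·5.309·sin(180°/8) = 32.51 mm); Taking the union: the regions partially overlap (shared area 6.51 mm²), so the edge portions inside another operand are dropped and the merged outline is re-measured after clipping — boundary = 37.53 mm. Overall, the cross-section is a single solid region. Total boundary length (outer) = 37.53 mm.

37.53 mm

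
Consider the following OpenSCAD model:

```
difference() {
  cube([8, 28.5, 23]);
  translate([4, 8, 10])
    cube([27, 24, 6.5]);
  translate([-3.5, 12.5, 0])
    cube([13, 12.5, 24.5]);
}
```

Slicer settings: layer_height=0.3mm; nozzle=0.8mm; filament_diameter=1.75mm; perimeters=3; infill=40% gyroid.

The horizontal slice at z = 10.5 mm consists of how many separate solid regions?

At z = 10.5 mm: the cube (footprint 8×28.5) is included at this height; the cube at (4, 8) is present — its section is the full 27×24 rectangle; the cube at (-3.5, 12.5) (footprint 13×12.5) is included at this height; After the difference (first − rest): starting from the 8×28.5 cube, the 27×24 cube at (4, 8) partially overlaps it — only the 82.00 mm² overlap (of its 648.00 mm²) is removed, clipping the outline; the 13×12.5 cube at (-3.5, 12.5) partially overlaps it — only the 50.00 mm² overlap (of its 162.50 mm²) is removed, clipping the outline — 2 connected regions. The result has 2 disconnected regions.

2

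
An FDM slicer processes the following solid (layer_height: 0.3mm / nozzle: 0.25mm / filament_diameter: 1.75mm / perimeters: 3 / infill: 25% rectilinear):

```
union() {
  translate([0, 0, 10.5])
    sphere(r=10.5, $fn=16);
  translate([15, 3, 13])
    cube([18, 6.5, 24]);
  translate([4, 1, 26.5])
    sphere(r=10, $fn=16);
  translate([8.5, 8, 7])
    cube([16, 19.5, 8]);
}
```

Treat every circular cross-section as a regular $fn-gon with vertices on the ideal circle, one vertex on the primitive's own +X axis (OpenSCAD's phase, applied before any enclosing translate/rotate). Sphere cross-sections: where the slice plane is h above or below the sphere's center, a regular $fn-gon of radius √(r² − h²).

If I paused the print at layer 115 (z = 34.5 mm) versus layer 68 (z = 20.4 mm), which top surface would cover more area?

Layer 115 (z = 34.5): the sphere does not reach this height (|z−center|=24.000 > r=10.5); the cube at (15, 3) (footprint 18×6.5) is included at this height (area 117.00 mm²); the r=10 sphere at (4, 1) slices to a regular 16-gon of circumradius 6.000 (√(r²−h²) with h=8 from center) (area = (16/2)·6.000²·sin(360°/16) = 110.21 mm²); the cube at (8.5, 8) is not intersected at this z (z outside [7, 15]); Taking the union: the 2 present regions are separate (no shared area or edge), so areas and boundary lengths simply add and each stays a separate island — area = 227.21 mm². So its area = 227.21 mm². Layer 68 (z = 20.4): the r=10.5 sphere slices to a regular 16-gon of circumradius 3.499 (√(r²−h²) with h=9.9 from center) (area = (16/2)·3.499²·sin(360°/16) = 37.47 mm²); the 18×6.5 cube at (15, 3) contributes its full rectangle (area 117.00 mm²); the r=10 sphere at (4, 1) slices to a regular 16-gon of circumradius 7.924 (√(r²−h²) with h=6.1 from center) (area = (16/2)·7.924²·sin(360°/16) = 192.23 mm²); the cube at (8.5, 8) does not reach this height (z outside [7, 15]); Merging all regions: the regions partially overlap — summed areas 346.70 mm² minus the doubly-counted overlap 37.47 mm² gives 309.23 mm² — area = 309.23 mm². So its area = 309.23 mm². Layer 68 is larger (309.23 vs 227.21 mm²).

layer 68 (z = 20.4 mm)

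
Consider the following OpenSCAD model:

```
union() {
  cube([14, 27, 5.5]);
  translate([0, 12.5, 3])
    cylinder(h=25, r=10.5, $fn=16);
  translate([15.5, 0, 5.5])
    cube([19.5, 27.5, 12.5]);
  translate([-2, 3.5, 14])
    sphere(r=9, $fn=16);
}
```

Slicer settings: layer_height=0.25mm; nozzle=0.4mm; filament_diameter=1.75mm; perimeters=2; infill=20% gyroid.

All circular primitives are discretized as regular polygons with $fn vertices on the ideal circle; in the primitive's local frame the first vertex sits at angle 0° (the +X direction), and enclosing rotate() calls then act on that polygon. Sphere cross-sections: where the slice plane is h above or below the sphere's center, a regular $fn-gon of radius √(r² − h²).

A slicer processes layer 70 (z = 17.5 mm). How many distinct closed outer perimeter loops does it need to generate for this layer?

2

At z = 17.5 mm: the cube is not intersected at this z (z outside [0, 5.5]); the r=10.5 cylinder at (0, 12.5) gives a regular 16-gon of circumradius 10.5 (constant along its height); the cube at (15.5, 0) (footprint 19.5×27.5) is included at this height; the r=9 sphere at (-2, 3.5) contributes a regular 16-gon of circumradius √(9²−3.5²) = 8.292; Taking the union: the regions partially overlap (shared area 104.76 mm²), so overlapping operands fuse into one piece — 2 connected regions. The result has 2 disconnected regions.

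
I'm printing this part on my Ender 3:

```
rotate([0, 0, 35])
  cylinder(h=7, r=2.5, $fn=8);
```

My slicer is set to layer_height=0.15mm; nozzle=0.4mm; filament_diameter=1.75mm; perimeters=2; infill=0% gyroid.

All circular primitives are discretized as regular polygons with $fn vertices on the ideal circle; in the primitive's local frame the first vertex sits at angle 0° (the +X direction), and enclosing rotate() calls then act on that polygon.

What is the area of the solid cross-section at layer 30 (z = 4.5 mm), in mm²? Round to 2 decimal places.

At z = 4.5 mm: the r=2.5 cylinder contributes a regular 8-gon of circumradius 2.5 (area = (8/2)·2.500²·sin(360°/8) = 17.68 mm²); (whole slice rotated 35° about Z — lengths, areas and connectivity unchanged). Overall, the cross-section is a single solid region. Net area = 17.68 mm².

17.68 mm²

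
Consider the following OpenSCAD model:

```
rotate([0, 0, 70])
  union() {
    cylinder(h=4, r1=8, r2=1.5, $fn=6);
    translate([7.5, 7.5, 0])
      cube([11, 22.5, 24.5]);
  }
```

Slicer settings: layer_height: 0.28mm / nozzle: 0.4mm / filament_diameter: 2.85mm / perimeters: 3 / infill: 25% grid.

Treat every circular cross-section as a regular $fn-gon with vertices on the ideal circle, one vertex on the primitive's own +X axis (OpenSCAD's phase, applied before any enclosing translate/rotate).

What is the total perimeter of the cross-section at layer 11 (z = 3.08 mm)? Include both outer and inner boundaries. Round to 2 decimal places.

At z = 3.08 mm: the cone: at t=0.770 of its height the radius interpolates to r₁+(r₂−r₁)t = 2.995, giving a regular 6-gon of that circumradius (perimeter = 2·6·2.995·sin(180°/6) = 17.97 mm); the cube at (7.5, 7.5) is present — its section is the full 11×22.5 rectangle (perimeter 67.00 mm); Merging all regions: the 2 present regions are separate (no shared area or edge), so areas and boundary lengths simply add and each stays a separate island — boundary = 84.97 mm; (rotated 70° about Z; rotation is an isometry so areas/perimeters/island counts are preserved). Overall, the cross-section has 2 separate islands. Total boundary length (outer) = 84.97 mm.

84.97 mm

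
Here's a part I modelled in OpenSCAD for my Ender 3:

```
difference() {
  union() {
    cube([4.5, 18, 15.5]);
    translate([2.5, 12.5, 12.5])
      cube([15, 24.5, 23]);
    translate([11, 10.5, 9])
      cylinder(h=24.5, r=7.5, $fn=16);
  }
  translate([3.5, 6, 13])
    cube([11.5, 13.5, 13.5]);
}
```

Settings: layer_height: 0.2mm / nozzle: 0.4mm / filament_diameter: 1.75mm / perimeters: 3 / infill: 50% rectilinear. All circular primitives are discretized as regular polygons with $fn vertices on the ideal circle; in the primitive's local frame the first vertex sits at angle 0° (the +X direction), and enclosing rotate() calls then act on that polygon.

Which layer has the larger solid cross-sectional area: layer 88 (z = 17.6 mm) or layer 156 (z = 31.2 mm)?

Layer 88 (z = 17.6): the cube is not intersected at this z (z outside [0, 15.5]); the cube at (2.5, 12.5) (footprint 15×24.5) is included at this height (area 367.50 mm²); the cylinder at (11, 10.5): section is a regular 16-gon, circumradius r=7.5 (area = (16/2)·7.500²·sin(360°/16) = 172.21 mm²); Merging all regions: the regions partially overlap — summed areas 539.71 mm² minus the doubly-counted overlap 56.31 mm² gives 483.39 mm² — area = 483.39 mm²; the 11.5×13.5 cube at (3.5, 6) contributes its full rectangle (area 155.25 mm²); After the difference (first − rest): starting from the result so far (483.39 mm²), the 11.5×13.5 cube at (3.5, 6) partially overlaps it — only the 152.21 mm² overlap (of its 155.25 mm²) is removed, clipping the outline — area = 331.18 mm². So its area = 331.18 mm². Layer 156 (z = 31.2): the cube is absent (z outside [0, 15.5]); the 15×24.5 cube at (2.5, 12.5) contributes its full rectangle (area 367.50 mm²); the r=7.5 cylinder at (11, 10.5) gives a regular 16-gon of circumradius 7.5 (constant along its height) (area = (16/2)·7.500²·sin(360°/16) = 172.21 mm²); Merging all regions: the regions partially overlap — summed areas 539.71 mm² minus the doubly-counted overlap 56.31 mm² gives 483.39 mm² — area = 483.39 mm²; the cube at (3.5, 6) does not reach this height (z outside [13, 26.5]); Subtracting the remaining from the first: none of the subtracted shapes is present at this height, so the result so far is unchanged — area = 483.39 mm². So its area = 483.39 mm². Layer 156 is larger (483.39 vs 331.18 mm²).

layer 156 (z = 31.2 mm)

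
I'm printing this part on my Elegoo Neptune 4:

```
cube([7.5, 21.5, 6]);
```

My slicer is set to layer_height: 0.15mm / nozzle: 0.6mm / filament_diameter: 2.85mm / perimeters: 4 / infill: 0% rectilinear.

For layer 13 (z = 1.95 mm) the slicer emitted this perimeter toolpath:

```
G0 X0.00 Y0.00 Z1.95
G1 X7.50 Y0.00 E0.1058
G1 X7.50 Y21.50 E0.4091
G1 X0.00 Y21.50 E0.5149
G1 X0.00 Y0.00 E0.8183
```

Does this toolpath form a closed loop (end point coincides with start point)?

yes

Start point (G0): (0.00, 0.00). End point (last G1): the path returns to the start — closed.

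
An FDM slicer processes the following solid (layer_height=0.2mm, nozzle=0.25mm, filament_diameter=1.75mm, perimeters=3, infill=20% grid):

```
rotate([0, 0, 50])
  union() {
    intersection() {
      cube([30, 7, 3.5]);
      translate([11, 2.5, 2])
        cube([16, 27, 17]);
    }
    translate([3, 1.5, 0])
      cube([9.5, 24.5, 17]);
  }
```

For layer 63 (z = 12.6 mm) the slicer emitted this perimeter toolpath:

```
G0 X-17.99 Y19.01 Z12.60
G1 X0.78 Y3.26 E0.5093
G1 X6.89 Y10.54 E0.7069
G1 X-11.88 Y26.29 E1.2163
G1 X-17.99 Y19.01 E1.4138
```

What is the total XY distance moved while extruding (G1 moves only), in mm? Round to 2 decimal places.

68.01 mm

Sum the Euclidean lengths of each G1 segment: total = 68.01 mm.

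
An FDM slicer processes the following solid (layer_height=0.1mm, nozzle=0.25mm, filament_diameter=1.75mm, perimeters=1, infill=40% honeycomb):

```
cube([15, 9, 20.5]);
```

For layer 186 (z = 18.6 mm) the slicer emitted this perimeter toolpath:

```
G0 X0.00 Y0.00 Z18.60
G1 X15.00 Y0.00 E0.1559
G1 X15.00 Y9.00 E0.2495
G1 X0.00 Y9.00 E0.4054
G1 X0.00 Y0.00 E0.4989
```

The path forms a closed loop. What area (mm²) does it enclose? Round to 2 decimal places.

Apply the shoelace formula to the sequence of (X, Y) vertices; enclosed area = 135.00 mm².

135.00 mm²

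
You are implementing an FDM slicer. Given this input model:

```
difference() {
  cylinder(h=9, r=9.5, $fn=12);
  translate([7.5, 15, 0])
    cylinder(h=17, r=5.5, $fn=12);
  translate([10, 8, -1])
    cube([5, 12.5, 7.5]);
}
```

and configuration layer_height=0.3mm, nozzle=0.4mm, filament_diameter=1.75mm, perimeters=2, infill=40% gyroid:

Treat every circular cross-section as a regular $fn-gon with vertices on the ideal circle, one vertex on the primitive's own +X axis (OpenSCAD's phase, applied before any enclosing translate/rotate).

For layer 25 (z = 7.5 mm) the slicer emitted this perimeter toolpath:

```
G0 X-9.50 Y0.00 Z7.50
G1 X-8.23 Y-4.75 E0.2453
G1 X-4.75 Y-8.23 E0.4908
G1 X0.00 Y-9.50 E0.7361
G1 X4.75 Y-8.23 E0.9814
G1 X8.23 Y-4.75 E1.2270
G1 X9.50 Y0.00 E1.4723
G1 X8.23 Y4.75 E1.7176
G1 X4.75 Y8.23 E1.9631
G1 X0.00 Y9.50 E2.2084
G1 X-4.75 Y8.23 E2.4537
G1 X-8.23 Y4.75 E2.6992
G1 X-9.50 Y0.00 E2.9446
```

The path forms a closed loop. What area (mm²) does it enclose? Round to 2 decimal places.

270.84 mm²

Apply the shoelace formula to the sequence of (X, Y) vertices; enclosed area = 270.84 mm².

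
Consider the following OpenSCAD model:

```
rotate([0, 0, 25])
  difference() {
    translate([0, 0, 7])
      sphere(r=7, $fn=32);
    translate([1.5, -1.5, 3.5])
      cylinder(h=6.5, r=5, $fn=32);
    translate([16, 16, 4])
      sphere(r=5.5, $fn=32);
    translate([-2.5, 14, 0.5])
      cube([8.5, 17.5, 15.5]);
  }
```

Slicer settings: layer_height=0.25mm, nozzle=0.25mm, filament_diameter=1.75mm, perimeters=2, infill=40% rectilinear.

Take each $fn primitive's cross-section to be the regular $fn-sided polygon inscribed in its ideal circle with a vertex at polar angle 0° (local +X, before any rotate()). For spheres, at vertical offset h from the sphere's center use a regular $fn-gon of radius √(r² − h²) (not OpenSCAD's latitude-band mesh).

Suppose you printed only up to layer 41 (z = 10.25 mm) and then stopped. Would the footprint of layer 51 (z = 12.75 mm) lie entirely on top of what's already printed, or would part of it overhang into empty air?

entirely on top

Compare the two slices. At z = 10.25: the r=7 sphere contributes a regular 32-gon of circumradius √(7²−3.25²) = 6.200 (area = (32/2)·6.200²·sin(360°/32) = 119.98 mm²); the cylinder at (1.5, -1.5) is not intersected at this z (z outside [3.5, 10]); the sphere at (16, 16) is absent (|z−center|=6.250 > r=5.5); the cube at (-2.5, 14) is present — its section is the full 8.5×17.5 rectangle (area 148.75 mm²); Subtracting the remaining from the first: starting from the r=7 sphere (119.98 mm²), the 8.5×17.5 cube at (-2.5, 14) misses the remaining region (no effect) — area = 119.98 mm²; (whole slice rotated 25° about Z — lengths, areas and connectivity unchanged). At z = 12.75: the r=7 sphere slices to a regular 32-gon of circumradius 3.992 (√(r²−h²) with h=5.75 from center) (area = (32/2)·3.992²·sin(360°/32) = 49.75 mm²); the cylinder at (1.5, -1.5) is absent (z outside [3.5, 10]); the sphere at (16, 16) does not reach this height (|z−center|=8.750 > r=5.5); the cube at (-2.5, 14) is present — its section is the full 8.5×17.5 rectangle (area 148.75 mm²); Taking the first minus the rest: starting from the r=7 sphere (49.75 mm²), the 8.5×17.5 cube at (-2.5, 14) misses the remaining region (no effect) — area = 49.75 mm²; (whole slice rotated 25° about Z — lengths, areas and connectivity unchanged). Checking containment: the cross-section at z = 12.75 is a subset of the cross-section at z = 10.25.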